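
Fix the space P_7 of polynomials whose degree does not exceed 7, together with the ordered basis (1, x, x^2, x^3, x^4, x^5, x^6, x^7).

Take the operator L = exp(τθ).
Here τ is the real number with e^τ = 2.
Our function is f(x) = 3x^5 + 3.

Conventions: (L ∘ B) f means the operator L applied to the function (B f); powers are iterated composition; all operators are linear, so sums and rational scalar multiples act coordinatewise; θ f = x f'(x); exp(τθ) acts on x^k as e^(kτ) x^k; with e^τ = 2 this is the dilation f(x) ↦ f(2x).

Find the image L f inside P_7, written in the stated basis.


the result is g(x) = 96x^5 + 3

exp(τθ) x^k = e^(kτ) x^k; with e^τ = 2 this sends x^k to 2^k x^k
x^5 ↦ 32 x^5
applying this coordinatewise to f: exp(τθ) f = 96x^5 + 3


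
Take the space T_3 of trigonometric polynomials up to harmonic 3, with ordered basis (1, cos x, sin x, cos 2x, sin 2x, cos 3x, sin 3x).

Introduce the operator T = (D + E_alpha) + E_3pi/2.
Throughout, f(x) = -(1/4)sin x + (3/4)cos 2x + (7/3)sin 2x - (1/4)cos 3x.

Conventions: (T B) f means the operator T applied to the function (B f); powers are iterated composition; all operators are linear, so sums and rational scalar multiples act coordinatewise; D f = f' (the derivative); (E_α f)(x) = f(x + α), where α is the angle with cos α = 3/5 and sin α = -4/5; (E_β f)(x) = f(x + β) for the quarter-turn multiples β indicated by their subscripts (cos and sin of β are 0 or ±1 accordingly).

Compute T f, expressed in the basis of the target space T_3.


the result is g(x) = (1/5)cos x - (3/20)sin x + (22/15)cos 2x - (113/30)sin 2x + (117/500)cos 3x + (114/125)sin 3x

D f = -(1/4)cos x + (14/3)cos 2x - (3/2)sin 2x + (3/4)sin 3x
E_alpha f = (1/5)cos x - (3/20)sin x - (49/20)cos 2x + (1/15)sin 2x + (117/500)cos 3x - (11/125)sin 3x
(D + E_alpha) f = -(1/20)cos x - (3/20)sin x + (133/60)cos 2x - (43/30)sin 2x + (117/500)cos 3x + (331/500)sin 3x
E_3pi/2 f = (1/4)cos x - (3/4)cos 2x - (7/3)sin 2x + (1/4)sin 3x
((D + E_alpha) + E_3pi/2) f = (1/5)cos x - (3/20)sin x + (22/15)cos 2x - (113/30)sin 2x + (117/500)cos 3x + (114/125)sin 3x


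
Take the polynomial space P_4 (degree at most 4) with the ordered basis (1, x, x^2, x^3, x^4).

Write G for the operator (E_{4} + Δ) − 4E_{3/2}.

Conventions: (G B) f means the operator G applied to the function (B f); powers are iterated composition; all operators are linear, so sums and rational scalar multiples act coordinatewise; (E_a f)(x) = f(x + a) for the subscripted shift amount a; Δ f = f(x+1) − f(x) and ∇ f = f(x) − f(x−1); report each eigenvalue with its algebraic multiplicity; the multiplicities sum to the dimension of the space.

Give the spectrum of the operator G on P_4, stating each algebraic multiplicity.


image of 1: -3
image of x: -3x - 1
image of x^2: -3x^2 - 2x + 8
image of x^3: -3x^3 - 3x^2 + 24x + 103/2
image of x^4: -3x^4 - 4x^3 + 48x^2 + 206x + 947/4
the matrix is upper triangular; its diagonal is (-3, -3, -3, -3, -3)
for a triangular matrix the eigenvalues are the diagonal entries, with algebraic multiplicity their repetition count

λ = -3 (multiplicity 5)


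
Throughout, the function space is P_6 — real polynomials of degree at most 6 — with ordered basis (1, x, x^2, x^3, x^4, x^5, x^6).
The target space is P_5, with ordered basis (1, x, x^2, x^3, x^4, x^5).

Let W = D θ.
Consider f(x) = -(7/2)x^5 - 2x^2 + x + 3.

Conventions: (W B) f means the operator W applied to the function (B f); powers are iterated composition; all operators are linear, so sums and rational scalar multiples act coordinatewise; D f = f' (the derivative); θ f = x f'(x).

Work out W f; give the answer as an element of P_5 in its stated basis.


g(x) = -(175/2)x^4 - 8x + 1

θ f = -(35/2)x^5 - 4x^2 + x
D θ f = -(175/2)x^4 - 8x + 1


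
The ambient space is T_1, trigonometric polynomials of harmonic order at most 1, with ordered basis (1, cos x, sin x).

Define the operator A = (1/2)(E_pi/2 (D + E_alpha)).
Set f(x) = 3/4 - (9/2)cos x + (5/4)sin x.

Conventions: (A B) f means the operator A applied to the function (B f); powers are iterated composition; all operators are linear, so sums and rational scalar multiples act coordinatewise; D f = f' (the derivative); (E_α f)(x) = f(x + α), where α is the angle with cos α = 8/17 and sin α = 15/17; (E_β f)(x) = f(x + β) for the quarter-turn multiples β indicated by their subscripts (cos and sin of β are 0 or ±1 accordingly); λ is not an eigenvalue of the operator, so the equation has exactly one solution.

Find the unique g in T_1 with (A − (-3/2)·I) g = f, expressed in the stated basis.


the image equals g(x) = 3/8 - (191/25)cos x - (49/50)sin x

write g with unknown coordinates in the stated basis and equate coefficients in (A − (-3/2)·I) g = f
solving from the highest basis element down gives g = 3/8 - (191/25)cos x - (49/50)sin x
check: A g = 3/16 + (174/25)cos x + (68/25)sin x
so A g − (-3/2)·g = 3/4 - (9/2)cos x + (5/4)sin x = f ✓


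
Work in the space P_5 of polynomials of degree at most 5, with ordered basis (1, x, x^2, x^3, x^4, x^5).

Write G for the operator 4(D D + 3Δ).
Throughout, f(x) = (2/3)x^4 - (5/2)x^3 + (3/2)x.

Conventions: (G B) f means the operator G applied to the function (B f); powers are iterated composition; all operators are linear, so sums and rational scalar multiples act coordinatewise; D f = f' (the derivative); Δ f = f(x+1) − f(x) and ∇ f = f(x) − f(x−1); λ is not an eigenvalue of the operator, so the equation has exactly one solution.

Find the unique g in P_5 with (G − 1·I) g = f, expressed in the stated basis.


write g with unknown coordinates in the stated basis and equate coefficients in (G − 1·I) g = f
solving from the highest basis element down gives g = -(2/3)x^4 - (59/2)x^3 - 1142x^2 - (58423/2)x - 373740
check: G g = -32x^3 - 1142x^2 - 29210x - 373740
so G g − 1·g = (2/3)x^4 - (5/2)x^3 + (3/2)x = f ✓

the image equals g(x) = -(2/3)x^4 - (59/2)x^3 - 1142x^2 - (58423/2)x - 373740


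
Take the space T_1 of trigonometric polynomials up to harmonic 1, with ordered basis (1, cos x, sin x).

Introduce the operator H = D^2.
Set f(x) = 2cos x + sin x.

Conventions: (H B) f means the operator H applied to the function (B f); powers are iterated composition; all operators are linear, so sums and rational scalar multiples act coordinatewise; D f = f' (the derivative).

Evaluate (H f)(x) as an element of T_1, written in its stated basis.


the image equals g(x) = -2cos x - sin x

D f = cos x - 2sin x
D D f = -2cos x - sin x


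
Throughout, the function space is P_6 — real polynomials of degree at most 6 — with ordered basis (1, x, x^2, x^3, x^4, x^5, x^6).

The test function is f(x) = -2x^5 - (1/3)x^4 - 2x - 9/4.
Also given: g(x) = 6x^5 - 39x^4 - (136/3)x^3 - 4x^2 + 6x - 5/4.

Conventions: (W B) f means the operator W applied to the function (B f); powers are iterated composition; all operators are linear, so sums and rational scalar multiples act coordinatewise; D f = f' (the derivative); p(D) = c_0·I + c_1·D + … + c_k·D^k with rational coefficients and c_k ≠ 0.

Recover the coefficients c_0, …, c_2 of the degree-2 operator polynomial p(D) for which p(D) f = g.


D^0 f = -2x^5 - (1/3)x^4 - 2x - 9/4
D^1 f = -10x^4 - (4/3)x^3 - 2
D^2 f = -40x^3 - 4x^2
matching coefficients of g against c_0 f + c_1 Df + … from the top degree down determines the c_i
solution: c_0 = -3, c_1 = 4, c_2 = 1

c_0 = -3, c_1 = 4, c_2 = 1


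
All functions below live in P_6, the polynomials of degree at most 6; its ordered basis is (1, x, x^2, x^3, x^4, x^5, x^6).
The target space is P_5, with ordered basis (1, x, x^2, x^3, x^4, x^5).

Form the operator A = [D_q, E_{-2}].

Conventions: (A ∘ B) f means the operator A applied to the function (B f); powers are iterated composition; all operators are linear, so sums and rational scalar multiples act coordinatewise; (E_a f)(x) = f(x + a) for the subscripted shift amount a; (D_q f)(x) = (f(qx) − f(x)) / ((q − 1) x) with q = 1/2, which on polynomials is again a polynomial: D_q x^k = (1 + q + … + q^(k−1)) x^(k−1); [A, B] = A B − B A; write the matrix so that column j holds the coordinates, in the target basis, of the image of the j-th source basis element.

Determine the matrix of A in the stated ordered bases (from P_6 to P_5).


image of 1: 0
image of x: 0
image of x^2: -1
image of x^3: -2x + 5
image of x^4: -(11/4)x^2 + (27/2)x - 17
image of x^5: -(13/4)x^3 + (47/2)x^2 - 58x + 49
image of x^6: -(57/16)x^4 + (135/4)x^3 - (245/2)x^2 + (405/2)x - 129
each image's coordinates form column j of the matrix

the matrix is [[0, 0, -1, 5, -17, 49, -129]; [0, 0, 0, -2, 27/2, -58, 405/2]; [0, 0, 0, 0, -11/4, 47/2, -245/2]; [0, 0, 0, 0, 0, -13/4, 135/4]; [0, 0, 0, 0, 0, 0, -57/16]; [0, 0, 0, 0, 0, 0, 0]] (rows listed top to bottom)


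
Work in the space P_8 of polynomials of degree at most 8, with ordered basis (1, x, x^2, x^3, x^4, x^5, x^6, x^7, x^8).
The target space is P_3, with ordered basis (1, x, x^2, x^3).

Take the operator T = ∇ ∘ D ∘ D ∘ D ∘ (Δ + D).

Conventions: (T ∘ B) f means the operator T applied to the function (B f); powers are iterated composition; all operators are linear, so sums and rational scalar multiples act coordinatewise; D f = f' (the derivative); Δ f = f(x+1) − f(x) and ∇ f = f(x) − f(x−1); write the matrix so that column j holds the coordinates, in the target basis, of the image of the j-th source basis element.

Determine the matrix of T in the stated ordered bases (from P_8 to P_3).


the matrix is [[0, 0, 0, 0, 0, 240, -360, 1260, -1680]; [0, 0, 0, 0, 0, 0, 1440, -2520, 10080]; [0, 0, 0, 0, 0, 0, 0, 5040, -10080]; [0, 0, 0, 0, 0, 0, 0, 0, 13440]] (rows listed top to bottom)

image of 1: 0
image of x: 0
image of x^2: 0
image of x^3: 0
image of x^4: 0
image of x^5: 240
image of x^6: 1440x - 360
image of x^7: 5040x^2 - 2520x + 1260
image of x^8: 13440x^3 - 10080x^2 + 10080x - 1680
each image's coordinates form column j of the matrix


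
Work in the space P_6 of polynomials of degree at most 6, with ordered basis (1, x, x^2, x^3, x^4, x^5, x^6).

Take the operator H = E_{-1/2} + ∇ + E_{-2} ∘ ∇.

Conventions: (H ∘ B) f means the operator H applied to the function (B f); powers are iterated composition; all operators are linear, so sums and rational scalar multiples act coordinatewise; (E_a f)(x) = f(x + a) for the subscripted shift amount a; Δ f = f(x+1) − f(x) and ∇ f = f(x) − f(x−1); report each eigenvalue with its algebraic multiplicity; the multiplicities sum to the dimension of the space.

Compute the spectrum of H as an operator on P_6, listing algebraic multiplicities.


image of 1: 1
image of x: x + 3/2
image of x^2: x^2 + 3x - 23/4
image of x^3: x^3 + (9/2)x^2 - (69/4)x + 159/8
image of x^4: x^4 + 6x^3 - (69/2)x^2 + (159/2)x - 1055/16
image of x^5: x^5 + (15/2)x^4 - (115/2)x^3 + (795/4)x^2 - (5275/16)x + 6783/32
image of x^6: x^6 + 9x^5 - (345/4)x^4 + (795/2)x^3 - (15825/16)x^2 + (20349/16)x - 42623/64
the matrix is upper triangular; its diagonal is (1, 1, 1, 1, 1, 1, 1)
for a triangular matrix the eigenvalues are the diagonal entries, with algebraic multiplicity their repetition count

λ = 1 (multiplicity 7)


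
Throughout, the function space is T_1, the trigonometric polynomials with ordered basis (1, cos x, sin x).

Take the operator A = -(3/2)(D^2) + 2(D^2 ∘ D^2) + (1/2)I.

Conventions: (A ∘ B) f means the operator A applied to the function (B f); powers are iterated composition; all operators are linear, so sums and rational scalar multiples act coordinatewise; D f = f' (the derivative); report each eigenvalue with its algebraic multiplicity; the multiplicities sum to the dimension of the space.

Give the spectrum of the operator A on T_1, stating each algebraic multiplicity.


image of 1: 1/2
image of cos x: 4cos x
image of sin x: 4sin x
the matrix is diagonal; its diagonal is (1/2, 4, 4)
for a triangular matrix the eigenvalues are the diagonal entries, with algebraic multiplicity their repetition count

λ = 1/2 (multiplicity 1), λ = 4 (multiplicity 2)


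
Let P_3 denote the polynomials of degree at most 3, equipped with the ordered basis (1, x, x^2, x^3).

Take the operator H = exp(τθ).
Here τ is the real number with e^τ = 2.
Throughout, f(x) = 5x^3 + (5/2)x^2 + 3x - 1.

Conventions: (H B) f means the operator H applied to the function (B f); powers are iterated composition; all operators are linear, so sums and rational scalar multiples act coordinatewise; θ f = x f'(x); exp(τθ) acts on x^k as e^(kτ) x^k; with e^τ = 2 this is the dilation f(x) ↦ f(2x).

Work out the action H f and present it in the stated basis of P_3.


g(x) = 40x^3 + 10x^2 + 6x - 1

exp(τθ) x^k = e^(kτ) x^k; with e^τ = 2 this sends x^k to 2^k x^k
x ↦ 2 x
x^2 ↦ 4 x^2
x^3 ↦ 8 x^3
applying this coordinatewise to f: exp(τθ) f = 40x^3 + 10x^2 + 6x - 1


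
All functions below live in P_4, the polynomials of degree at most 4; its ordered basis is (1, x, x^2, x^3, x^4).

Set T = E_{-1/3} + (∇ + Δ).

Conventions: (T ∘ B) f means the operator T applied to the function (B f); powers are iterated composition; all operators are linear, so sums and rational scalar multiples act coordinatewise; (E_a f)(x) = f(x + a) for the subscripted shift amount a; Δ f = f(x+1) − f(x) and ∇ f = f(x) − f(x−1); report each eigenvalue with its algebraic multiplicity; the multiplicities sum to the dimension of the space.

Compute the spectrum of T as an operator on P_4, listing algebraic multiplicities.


image of 1: 1
image of x: x + 5/3
image of x^2: x^2 + (10/3)x + 1/9
image of x^3: x^3 + 5x^2 + (1/3)x + 53/27
image of x^4: x^4 + (20/3)x^3 + (2/3)x^2 + (212/27)x + 1/81
the matrix is upper triangular; its diagonal is (1, 1, 1, 1, 1)
for a triangular matrix the eigenvalues are the diagonal entries, with algebraic multiplicity their repetition count

λ = 1 (multiplicity 5)


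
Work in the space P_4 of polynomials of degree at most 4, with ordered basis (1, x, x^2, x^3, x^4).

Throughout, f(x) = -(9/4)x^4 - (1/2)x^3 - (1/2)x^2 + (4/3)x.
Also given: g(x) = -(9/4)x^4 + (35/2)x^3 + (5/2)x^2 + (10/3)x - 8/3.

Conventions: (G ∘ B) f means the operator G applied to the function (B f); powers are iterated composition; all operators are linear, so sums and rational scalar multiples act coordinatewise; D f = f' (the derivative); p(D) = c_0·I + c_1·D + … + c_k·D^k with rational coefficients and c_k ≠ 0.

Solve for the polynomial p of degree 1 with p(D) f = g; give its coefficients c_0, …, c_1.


D^0 f = -(9/4)x^4 - (1/2)x^3 - (1/2)x^2 + (4/3)x
D^1 f = -9x^3 - (3/2)x^2 - x + 4/3
matching coefficients of g against c_0 f + c_1 Df + … from the top degree down determines the c_i
solution: c_0 = 1, c_1 = -2

c_0 = 1, c_1 = -2


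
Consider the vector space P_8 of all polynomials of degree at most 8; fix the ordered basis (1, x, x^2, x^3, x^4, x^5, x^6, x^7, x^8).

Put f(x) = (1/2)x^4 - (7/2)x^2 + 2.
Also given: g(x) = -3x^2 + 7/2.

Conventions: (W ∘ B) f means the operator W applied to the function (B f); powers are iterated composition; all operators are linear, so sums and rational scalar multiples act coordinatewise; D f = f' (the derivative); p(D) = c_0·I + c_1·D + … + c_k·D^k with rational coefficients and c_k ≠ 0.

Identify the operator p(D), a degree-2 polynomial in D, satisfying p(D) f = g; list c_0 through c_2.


c_0 = 0, c_1 = 0, c_2 = -1/2

D^0 f = (1/2)x^4 - (7/2)x^2 + 2
D^1 f = 2x^3 - 7x
D^2 f = 6x^2 - 7
matching coefficients of g against c_0 f + c_1 Df + … from the top degree down determines the c_i
solution: c_0 = 0, c_1 = 0, c_2 = -1/2


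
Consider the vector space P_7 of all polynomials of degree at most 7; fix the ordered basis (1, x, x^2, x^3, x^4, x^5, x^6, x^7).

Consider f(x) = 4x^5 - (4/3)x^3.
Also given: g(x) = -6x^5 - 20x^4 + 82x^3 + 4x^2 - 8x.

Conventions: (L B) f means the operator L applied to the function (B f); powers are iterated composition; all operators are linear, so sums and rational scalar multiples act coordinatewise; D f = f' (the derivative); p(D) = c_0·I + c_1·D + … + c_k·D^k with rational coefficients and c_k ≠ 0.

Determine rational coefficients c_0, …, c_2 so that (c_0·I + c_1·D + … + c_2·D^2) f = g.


p(D) = -(3/2)·I − D + D^2, i.e. c_0 = -3/2, c_1 = -1, c_2 = 1

D^0 f = 4x^5 - (4/3)x^3
D^1 f = 20x^4 - 4x^2
D^2 f = 80x^3 - 8x
matching coefficients of g against c_0 f + c_1 Df + … from the top degree down determines the c_i
solution: c_0 = -3/2, c_1 = -1, c_2 = 1


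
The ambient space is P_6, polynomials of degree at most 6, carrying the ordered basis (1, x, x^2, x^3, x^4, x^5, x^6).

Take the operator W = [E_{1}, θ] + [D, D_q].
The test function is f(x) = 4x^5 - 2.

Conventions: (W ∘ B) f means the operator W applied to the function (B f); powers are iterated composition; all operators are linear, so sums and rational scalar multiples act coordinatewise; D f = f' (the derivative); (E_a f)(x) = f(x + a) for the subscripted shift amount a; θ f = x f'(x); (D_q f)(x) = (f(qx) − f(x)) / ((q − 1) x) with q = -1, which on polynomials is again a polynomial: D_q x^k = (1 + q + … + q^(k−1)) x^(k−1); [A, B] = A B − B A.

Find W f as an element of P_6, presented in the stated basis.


g(x) = 20x^4 + 96x^3 + 120x^2 + 80x + 20

θ f = 20x^5
E_{1} θ f = 20x^5 + 100x^4 + 200x^3 + 200x^2 + 100x + 20
E_{1} f = 4x^5 + 20x^4 + 40x^3 + 40x^2 + 20x + 2
θ E_{1} f = 20x^5 + 80x^4 + 120x^3 + 80x^2 + 20x
[E_{1}, θ] f = 20x^4 + 80x^3 + 120x^2 + 80x + 20
D_q f = 4x^4
D D_q f = 16x^3
D f = 20x^4
D_q D f = 0
[D, D_q] f = 16x^3
([E_{1}, θ] + [D, D_q]) f = 20x^4 + 96x^3 + 120x^2 + 80x + 20


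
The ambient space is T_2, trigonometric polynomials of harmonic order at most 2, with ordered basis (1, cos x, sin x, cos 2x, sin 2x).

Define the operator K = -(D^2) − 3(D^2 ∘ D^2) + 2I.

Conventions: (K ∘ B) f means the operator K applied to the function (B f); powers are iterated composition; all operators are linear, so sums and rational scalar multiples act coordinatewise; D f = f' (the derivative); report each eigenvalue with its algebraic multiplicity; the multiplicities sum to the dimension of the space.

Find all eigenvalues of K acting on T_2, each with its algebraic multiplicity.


image of 1: 2
image of cos x: 0
image of sin x: 0
image of cos 2x: -42cos 2x
image of sin 2x: -42sin 2x
the matrix is diagonal; its diagonal is (2, 0, 0, -42, -42)
for a triangular matrix the eigenvalues are the diagonal entries, with algebraic multiplicity their repetition count

λ = -42 (multiplicity 2), λ = 0 (multiplicity 2), λ = 2 (multiplicity 1)


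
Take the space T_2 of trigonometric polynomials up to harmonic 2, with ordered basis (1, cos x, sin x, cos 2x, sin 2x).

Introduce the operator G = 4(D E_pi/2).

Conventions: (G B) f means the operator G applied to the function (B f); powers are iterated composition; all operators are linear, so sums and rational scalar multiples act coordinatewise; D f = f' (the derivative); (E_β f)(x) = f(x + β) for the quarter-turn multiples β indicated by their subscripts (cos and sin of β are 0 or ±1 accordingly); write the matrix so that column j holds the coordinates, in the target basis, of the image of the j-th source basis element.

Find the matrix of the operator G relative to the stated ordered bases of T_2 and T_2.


image of 1: 0
image of cos x: -4cos x
image of sin x: -4sin x
image of cos 2x: 8sin 2x
image of sin 2x: -8cos 2x
each image's coordinates form column j of the matrix

the matrix is [[0, 0, 0, 0, 0]; [0, -4, 0, 0, 0]; [0, 0, -4, 0, 0]; [0, 0, 0, 0, -8]; [0, 0, 0, 8, 0]] (rows listed top to bottom)


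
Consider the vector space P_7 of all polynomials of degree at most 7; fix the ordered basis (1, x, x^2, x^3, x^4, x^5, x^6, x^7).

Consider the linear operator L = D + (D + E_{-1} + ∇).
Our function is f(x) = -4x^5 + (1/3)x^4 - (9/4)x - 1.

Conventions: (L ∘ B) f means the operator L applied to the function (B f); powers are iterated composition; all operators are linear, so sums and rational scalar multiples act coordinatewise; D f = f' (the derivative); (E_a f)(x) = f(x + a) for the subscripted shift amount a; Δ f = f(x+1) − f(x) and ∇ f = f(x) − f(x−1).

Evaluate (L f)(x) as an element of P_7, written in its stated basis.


g(x) = -4x^5 - (119/3)x^4 + (8/3)x^3 - (9/4)x - 11/2

D f = -20x^4 + (4/3)x^3 - 9/4
D f = -20x^4 + (4/3)x^3 - 9/4
E_{-1} f = -4x^5 + (61/3)x^4 - (124/3)x^3 + 42x^2 - (283/12)x + 67/12
∇ f = -20x^4 + (124/3)x^3 - 42x^2 + (64/3)x - 79/12
(D + E_{-1} + ∇) f = -4x^5 - (59/3)x^4 + (4/3)x^3 - (9/4)x - 13/4
(D + (D + E_{-1} + ∇)) f = -4x^5 - (119/3)x^4 + (8/3)x^3 - (9/4)x - 11/2


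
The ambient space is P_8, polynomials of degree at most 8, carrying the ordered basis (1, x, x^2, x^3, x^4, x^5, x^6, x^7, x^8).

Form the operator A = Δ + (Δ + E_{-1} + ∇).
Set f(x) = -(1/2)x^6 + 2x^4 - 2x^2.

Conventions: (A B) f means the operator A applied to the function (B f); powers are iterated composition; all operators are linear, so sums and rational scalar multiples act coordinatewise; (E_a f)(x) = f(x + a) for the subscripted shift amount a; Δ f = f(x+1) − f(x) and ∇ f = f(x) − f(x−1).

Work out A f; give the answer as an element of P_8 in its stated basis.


g(x) = -(1/2)x^6 - 6x^5 - 13x^4 - 4x^3 + 7x^2 + 2x - 1

Δ f = -3x^5 - (15/2)x^4 - 2x^3 + (9/2)x^2 + x - 1/2
Δ f = -3x^5 - (15/2)x^4 - 2x^3 + (9/2)x^2 + x - 1/2
E_{-1} f = -(1/2)x^6 + 3x^5 - (11/2)x^4 + 2x^3 + (5/2)x^2 - x - 1/2
∇ f = -3x^5 + (15/2)x^4 - 2x^3 - (9/2)x^2 + x + 1/2
(Δ + E_{-1} + ∇) f = -(1/2)x^6 - 3x^5 - (11/2)x^4 - 2x^3 + (5/2)x^2 + x - 1/2
(Δ + (Δ + E_{-1} + ∇)) f = -(1/2)x^6 - 6x^5 - 13x^4 - 4x^3 + 7x^2 + 2x - 1


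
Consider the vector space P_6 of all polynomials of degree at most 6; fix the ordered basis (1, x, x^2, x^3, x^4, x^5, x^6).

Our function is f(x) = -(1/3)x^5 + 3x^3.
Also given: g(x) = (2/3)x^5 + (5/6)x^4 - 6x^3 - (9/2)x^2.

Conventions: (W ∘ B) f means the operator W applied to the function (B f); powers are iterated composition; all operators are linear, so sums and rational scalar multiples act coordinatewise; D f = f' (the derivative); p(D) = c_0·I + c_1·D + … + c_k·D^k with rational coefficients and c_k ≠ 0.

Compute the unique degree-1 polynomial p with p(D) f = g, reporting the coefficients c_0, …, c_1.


D^0 f = -(1/3)x^5 + 3x^3
D^1 f = -(5/3)x^4 + 9x^2
matching coefficients of g against c_0 f + c_1 Df + … from the top degree down determines the c_i
solution: c_0 = -2, c_1 = -1/2

p(D) = -2·I − (1/2)·D, i.e. c_0 = -2, c_1 = -1/2


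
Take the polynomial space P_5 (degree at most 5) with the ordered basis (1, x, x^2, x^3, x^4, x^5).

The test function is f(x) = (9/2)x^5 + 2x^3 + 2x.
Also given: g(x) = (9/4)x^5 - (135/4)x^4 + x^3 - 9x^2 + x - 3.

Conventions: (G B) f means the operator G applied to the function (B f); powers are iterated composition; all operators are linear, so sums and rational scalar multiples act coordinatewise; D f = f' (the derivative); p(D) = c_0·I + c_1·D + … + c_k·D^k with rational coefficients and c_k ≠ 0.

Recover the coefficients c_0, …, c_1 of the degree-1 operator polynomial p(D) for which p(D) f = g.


D^0 f = (9/2)x^5 + 2x^3 + 2x
D^1 f = (45/2)x^4 + 6x^2 + 2
matching coefficients of g against c_0 f + c_1 Df + … from the top degree down determines the c_i
solution: c_0 = 1/2, c_1 = -3/2

p(D) = (1/2)·I − (3/2)·D, i.e. c_0 = 1/2, c_1 = -3/2


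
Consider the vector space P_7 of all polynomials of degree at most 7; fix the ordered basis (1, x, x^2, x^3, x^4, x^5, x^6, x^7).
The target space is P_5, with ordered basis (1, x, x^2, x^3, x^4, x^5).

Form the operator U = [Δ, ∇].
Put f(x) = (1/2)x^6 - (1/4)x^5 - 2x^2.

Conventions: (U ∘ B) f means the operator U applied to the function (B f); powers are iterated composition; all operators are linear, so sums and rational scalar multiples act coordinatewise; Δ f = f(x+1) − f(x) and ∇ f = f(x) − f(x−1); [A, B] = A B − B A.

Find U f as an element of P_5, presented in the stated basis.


∇ f = 3x^5 - (35/4)x^4 + (25/2)x^3 - 10x^2 + (1/4)x + 5/4
Δ ∇ f = 15x^4 - 5x^3 + 15x^2 - (5/2)x - 3
Δ f = 3x^5 + (25/4)x^4 + (15/2)x^3 + 5x^2 - (9/4)x - 7/4
∇ Δ f = 15x^4 - 5x^3 + 15x^2 - (5/2)x - 3
[Δ, ∇] f = 0

the result is g(x) = 0


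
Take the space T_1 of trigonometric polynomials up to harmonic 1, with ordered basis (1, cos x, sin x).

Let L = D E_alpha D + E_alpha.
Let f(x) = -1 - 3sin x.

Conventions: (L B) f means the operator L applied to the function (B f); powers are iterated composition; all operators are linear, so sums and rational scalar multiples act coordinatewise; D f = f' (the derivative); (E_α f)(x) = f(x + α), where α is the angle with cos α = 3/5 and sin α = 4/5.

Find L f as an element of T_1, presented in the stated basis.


the image equals g(x) = -1

D f = -3cos x
E_alpha D f = -(9/5)cos x + (12/5)sin x
D E_alpha D f = (12/5)cos x + (9/5)sin x
E_alpha f = -1 - (12/5)cos x - (9/5)sin x
(D E_alpha D + E_alpha) f = -1


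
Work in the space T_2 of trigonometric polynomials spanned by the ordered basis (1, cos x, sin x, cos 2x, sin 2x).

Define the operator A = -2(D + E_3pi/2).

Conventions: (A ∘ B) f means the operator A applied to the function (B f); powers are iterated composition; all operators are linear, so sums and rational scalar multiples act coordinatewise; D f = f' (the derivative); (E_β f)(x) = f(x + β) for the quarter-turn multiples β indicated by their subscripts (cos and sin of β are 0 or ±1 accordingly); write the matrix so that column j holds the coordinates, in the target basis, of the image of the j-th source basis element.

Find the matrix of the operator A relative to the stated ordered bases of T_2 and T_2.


image of 1: -2
image of cos x: 0
image of sin x: 0
image of cos 2x: 2cos 2x + 4sin 2x
image of sin 2x: -4cos 2x + 2sin 2x
each image's coordinates form column j of the matrix

the matrix is [[-2, 0, 0, 0, 0]; [0, 0, 0, 0, 0]; [0, 0, 0, 0, 0]; [0, 0, 0, 2, -4]; [0, 0, 0, 4, 2]] (rows listed top to bottom)


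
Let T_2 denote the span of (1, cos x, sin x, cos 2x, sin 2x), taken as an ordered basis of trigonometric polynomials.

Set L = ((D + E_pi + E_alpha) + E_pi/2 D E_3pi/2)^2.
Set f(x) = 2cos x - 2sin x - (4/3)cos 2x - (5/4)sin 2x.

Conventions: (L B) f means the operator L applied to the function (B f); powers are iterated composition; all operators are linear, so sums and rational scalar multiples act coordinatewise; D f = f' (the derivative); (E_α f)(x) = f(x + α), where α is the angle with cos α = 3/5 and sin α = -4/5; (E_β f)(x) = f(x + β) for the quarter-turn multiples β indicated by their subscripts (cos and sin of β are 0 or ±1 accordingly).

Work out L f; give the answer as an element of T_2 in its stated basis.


g(x) = -(16/25)cos x + (112/25)sin x + (11548/1875)cos 2x + (10463/625)sin 2x

D f = -2cos x - 2sin x - (5/2)cos 2x + (8/3)sin 2x
E_pi f = -2cos x + 2sin x - (4/3)cos 2x - (5/4)sin 2x
E_alpha f = (14/5)cos x + (2/5)sin x + (118/75)cos 2x - (93/100)sin 2x
(D + E_pi + E_alpha) f = -(6/5)cos x + (2/5)sin x - (113/50)cos 2x + (73/150)sin 2x
E_3pi/2 f = 2cos x + 2sin x + (4/3)cos 2x + (5/4)sin 2x
D E_3pi/2 f = 2cos x - 2sin x + (5/2)cos 2x - (8/3)sin 2x
E_pi/2 D E_3pi/2 f = -2cos x - 2sin x - (5/2)cos 2x + (8/3)sin 2x
((D + E_pi + E_alpha) + E_pi/2 D E_3pi/2) f = -(16/5)cos x - (8/5)sin x - (119/25)cos 2x + (473/150)sin 2x
D ((D + E_pi + E_alpha) + E_pi/2 D E_3pi/2) f = -(8/5)cos x + (16/5)sin x + (473/75)cos 2x + (238/25)sin 2x
E_pi ((D + E_pi + E_alpha) + E_pi/2 D E_3pi/2) f = (16/5)cos x + (8/5)sin x - (119/25)cos 2x + (473/150)sin 2x
E_alpha ((D + E_pi + E_alpha) + E_pi/2 D E_3pi/2) f = -(16/25)cos x - (88/25)sin x - (1059/625)cos 2x - (20447/3750)sin 2x
(D + E_pi + E_alpha) ((D + E_pi + E_alpha) + E_pi/2 D E_3pi/2) f = (24/25)cos x + (32/25)sin x - (277/1875)cos 2x + (4513/625)sin 2x
E_3pi/2 ((D + E_pi + E_alpha) + E_pi/2 D E_3pi/2) f = (8/5)cos x - (16/5)sin x + (119/25)cos 2x - (473/150)sin 2x
D E_3pi/2 ((D + E_pi + E_alpha) + E_pi/2 D E_3pi/2) f = -(16/5)cos x - (8/5)sin x - (473/75)cos 2x - (238/25)sin 2x
E_pi/2 D E_3pi/2 ((D + E_pi + E_alpha) + E_pi/2 D E_3pi/2) f = -(8/5)cos x + (16/5)sin x + (473/75)cos 2x + (238/25)sin 2x
((D + E_pi + E_alpha) + E_pi/2 D E_3pi/2) ((D + E_pi + E_alpha) + E_pi/2 D E_3pi/2) f = -(16/25)cos x + (112/25)sin x + (11548/1875)cos 2x + (10463/625)sin 2x


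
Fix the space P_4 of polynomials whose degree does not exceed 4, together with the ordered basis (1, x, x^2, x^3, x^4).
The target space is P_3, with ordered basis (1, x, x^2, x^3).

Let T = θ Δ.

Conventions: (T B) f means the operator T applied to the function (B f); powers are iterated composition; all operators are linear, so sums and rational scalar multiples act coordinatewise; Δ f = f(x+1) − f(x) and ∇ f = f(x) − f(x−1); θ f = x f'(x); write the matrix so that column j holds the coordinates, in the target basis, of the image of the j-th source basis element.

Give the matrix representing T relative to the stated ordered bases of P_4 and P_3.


the matrix is [[0, 0, 0, 0, 0]; [0, 0, 2, 3, 4]; [0, 0, 0, 6, 12]; [0, 0, 0, 0, 12]] (rows listed top to bottom)

image of 1: 0
image of x: 0
image of x^2: 2x
image of x^3: 6x^2 + 3x
image of x^4: 12x^3 + 12x^2 + 4x
each image's coordinates form column j of the matrix


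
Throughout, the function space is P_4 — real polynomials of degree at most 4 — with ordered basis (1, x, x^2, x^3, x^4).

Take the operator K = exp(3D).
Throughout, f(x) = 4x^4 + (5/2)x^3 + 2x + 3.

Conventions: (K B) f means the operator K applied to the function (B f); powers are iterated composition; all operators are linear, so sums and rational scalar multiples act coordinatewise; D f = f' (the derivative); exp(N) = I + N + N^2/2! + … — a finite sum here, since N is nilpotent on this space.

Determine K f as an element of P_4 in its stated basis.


g(x) = 4x^4 + (101/2)x^3 + (477/2)x^2 + (1003/2)x + 801/2

order-1 term: 48x^3 + (45/2)x^2 + 6
order-2 term: 216x^2 + (135/2)x
order-3 term: 432x + 135/2
order-4 term: 324
the series for exp(3D) f terminates at order 4
exp(3D) f = 4x^4 + (101/2)x^3 + (477/2)x^2 + (1003/2)x + 801/2


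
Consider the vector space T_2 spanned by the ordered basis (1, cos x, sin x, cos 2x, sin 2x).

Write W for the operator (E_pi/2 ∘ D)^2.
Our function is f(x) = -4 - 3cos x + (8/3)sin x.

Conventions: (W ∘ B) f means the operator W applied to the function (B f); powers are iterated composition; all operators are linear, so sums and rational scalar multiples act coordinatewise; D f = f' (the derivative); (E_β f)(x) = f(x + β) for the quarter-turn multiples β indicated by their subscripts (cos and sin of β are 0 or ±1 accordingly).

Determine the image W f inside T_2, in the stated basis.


D f = (8/3)cos x + 3sin x
E_pi/2 D f = 3cos x - (8/3)sin x
D (E_pi/2 ∘ D) f = -(8/3)cos x - 3sin x
E_pi/2 D (E_pi/2 ∘ D) f = -3cos x + (8/3)sin x

g(x) = -3cos x + (8/3)sin x


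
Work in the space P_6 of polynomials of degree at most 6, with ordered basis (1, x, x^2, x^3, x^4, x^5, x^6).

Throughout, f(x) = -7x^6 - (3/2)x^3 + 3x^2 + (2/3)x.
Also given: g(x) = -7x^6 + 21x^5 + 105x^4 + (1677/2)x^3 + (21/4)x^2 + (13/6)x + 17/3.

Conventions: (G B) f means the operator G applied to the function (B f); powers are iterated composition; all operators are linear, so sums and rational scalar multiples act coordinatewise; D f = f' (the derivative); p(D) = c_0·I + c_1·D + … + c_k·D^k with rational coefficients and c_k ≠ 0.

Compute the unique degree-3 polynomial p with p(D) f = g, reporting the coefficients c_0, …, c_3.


D^0 f = -7x^6 - (3/2)x^3 + 3x^2 + (2/3)x
D^1 f = -42x^5 - (9/2)x^2 + 6x + 2/3
D^2 f = -210x^4 - 9x + 6
D^3 f = -840x^3 - 9
matching coefficients of g against c_0 f + c_1 Df + … from the top degree down determines the c_i
solution: c_0 = 1, c_1 = -1/2, c_2 = -1/2, c_3 = -1

c_0 = 1, c_1 = -1/2, c_2 = -1/2, c_3 = -1


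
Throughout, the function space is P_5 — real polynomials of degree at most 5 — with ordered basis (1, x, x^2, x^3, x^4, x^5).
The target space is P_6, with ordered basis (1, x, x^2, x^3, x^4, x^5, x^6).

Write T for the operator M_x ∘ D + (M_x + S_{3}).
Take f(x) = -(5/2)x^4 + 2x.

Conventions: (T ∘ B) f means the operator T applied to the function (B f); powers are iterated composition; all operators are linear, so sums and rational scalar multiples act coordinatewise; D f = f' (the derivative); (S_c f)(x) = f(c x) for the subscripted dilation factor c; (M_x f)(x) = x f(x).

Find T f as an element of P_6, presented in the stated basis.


D f = -10x^3 + 2
M_x D f = -10x^4 + 2x
M_x f = -(5/2)x^5 + 2x^2
S_{3} f = -(405/2)x^4 + 6x
(M_x + S_{3}) f = -(5/2)x^5 - (405/2)x^4 + 2x^2 + 6x
(M_x ∘ D + (M_x + S_{3})) f = -(5/2)x^5 - (425/2)x^4 + 2x^2 + 8x

the image equals g(x) = -(5/2)x^5 - (425/2)x^4 + 2x^2 + 8x


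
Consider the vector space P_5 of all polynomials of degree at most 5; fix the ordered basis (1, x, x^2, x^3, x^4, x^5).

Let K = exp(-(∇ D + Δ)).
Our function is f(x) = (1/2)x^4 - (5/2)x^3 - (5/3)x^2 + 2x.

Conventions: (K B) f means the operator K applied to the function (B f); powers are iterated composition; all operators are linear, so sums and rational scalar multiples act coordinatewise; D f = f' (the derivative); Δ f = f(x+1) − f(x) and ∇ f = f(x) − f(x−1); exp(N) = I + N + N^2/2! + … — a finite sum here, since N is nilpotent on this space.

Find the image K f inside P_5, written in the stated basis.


the result is g(x) = (1/2)x^4 - (9/2)x^3 - (1/6)x^2 + (121/3)x - 151/6

order-1 term: -2x^3 - (3/2)x^2 + (179/6)x - 9/2
order-2 term: 3x^2 + (21/2)x - 44/3
order-3 term: -2x - 13/2
order-4 term: 1/2
the series for exp(-(∇ D + Δ)) f terminates at order 4
exp(-(∇ D + Δ)) f = (1/2)x^4 - (9/2)x^3 - (1/6)x^2 + (121/3)x - 151/6


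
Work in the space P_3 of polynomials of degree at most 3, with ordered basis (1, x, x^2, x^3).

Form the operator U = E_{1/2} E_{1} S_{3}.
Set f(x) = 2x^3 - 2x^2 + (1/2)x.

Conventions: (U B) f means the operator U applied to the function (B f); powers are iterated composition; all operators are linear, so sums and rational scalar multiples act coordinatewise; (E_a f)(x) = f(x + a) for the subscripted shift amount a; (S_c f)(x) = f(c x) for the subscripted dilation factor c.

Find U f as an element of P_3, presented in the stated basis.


g(x) = 54x^3 + 225x^2 + 312x + 144

S_{3} f = 54x^3 - 18x^2 + (3/2)x
E_{1} S_{3} f = 54x^3 + 144x^2 + (255/2)x + 75/2
E_{1/2} E_{1} S_{3} f = 54x^3 + 225x^2 + 312x + 144


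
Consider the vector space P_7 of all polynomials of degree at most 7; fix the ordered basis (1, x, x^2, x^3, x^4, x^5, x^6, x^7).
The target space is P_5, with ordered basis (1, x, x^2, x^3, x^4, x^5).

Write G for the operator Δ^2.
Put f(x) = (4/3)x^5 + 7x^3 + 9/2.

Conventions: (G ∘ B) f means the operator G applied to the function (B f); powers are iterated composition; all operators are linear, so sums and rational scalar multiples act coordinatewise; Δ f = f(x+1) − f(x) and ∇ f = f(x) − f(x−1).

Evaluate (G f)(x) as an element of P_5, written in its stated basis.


the result is g(x) = (80/3)x^3 + 80x^2 + (406/3)x + 82

Δ f = (20/3)x^4 + (40/3)x^3 + (103/3)x^2 + (83/3)x + 25/3
Δ Δ f = (80/3)x^3 + 80x^2 + (406/3)x + 82


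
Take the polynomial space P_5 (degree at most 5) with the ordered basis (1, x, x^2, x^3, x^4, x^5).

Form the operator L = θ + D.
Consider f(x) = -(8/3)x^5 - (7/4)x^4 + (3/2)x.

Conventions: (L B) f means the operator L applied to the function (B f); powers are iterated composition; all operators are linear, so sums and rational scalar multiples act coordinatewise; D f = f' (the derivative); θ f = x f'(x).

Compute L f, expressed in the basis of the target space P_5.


g(x) = -(40/3)x^5 - (61/3)x^4 - 7x^3 + (3/2)x + 3/2

θ f = -(40/3)x^5 - 7x^4 + (3/2)x
D f = -(40/3)x^4 - 7x^3 + 3/2
(θ + D) f = -(40/3)x^5 - (61/3)x^4 - 7x^3 + (3/2)x + 3/2


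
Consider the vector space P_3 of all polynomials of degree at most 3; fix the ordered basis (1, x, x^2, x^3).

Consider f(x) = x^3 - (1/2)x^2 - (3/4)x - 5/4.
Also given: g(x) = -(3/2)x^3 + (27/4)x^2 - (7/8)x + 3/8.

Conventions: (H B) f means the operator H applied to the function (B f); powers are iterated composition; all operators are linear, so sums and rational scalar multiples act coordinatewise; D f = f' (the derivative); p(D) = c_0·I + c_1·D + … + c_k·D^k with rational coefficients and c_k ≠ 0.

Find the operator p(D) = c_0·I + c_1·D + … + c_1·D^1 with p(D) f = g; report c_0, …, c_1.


D^0 f = x^3 - (1/2)x^2 - (3/4)x - 5/4
D^1 f = 3x^2 - x - 3/4
matching coefficients of g against c_0 f + c_1 Df + … from the top degree down determines the c_i
solution: c_0 = -3/2, c_1 = 2

p(D) = -(3/2)·I + 2·D, i.e. c_0 = -3/2, c_1 = 2


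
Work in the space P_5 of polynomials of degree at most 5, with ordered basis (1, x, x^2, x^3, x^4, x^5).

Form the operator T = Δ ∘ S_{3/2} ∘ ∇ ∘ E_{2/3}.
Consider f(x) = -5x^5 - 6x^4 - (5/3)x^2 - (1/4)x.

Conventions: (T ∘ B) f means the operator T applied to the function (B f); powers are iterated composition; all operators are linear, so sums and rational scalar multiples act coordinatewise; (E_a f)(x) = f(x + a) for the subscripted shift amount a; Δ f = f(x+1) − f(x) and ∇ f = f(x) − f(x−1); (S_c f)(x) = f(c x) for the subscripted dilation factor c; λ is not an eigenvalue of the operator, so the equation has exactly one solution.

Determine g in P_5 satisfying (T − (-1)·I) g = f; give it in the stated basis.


the image equals g(x) = -5x^5 - 6x^4 + (2025/4)x^3 + (28067/24)x^2 - (46301/8)x - 528313/72

write g with unknown coordinates in the stated basis and equate coefficients in (T − (-1)·I) g = f
solving from the highest basis element down gives g = -5x^5 - 6x^4 + (2025/4)x^3 + (28067/24)x^2 - (46301/8)x - 528313/72
check: T g = -(2025/4)x^3 - (9369/8)x^2 + (46299/8)x + 528313/72
so T g − (-1)·g = -5x^5 - 6x^4 - (5/3)x^2 - (1/4)x = f ✓


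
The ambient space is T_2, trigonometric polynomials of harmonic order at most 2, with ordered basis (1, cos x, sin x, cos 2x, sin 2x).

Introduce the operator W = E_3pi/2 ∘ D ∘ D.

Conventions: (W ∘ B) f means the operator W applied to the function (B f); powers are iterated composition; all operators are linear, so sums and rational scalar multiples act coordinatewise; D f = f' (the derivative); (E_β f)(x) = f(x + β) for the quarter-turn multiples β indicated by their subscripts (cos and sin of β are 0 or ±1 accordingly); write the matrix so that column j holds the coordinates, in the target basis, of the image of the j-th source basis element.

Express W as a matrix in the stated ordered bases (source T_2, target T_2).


image of 1: 0
image of cos x: -sin x
image of sin x: cos x
image of cos 2x: 4cos 2x
image of sin 2x: 4sin 2x
each image's coordinates form column j of the matrix

the matrix is [[0, 0, 0, 0, 0]; [0, 0, 1, 0, 0]; [0, -1, 0, 0, 0]; [0, 0, 0, 4, 0]; [0, 0, 0, 0, 4]] (rows listed top to bottom)


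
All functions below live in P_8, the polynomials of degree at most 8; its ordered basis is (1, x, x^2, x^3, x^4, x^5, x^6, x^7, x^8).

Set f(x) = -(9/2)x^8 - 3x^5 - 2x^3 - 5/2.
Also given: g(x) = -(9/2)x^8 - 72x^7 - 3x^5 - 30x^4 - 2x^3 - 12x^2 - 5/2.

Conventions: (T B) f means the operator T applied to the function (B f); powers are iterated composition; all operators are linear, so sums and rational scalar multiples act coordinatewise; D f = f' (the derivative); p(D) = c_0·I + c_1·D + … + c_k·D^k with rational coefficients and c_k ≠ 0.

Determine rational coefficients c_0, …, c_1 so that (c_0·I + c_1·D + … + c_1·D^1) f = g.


D^0 f = -(9/2)x^8 - 3x^5 - 2x^3 - 5/2
D^1 f = -36x^7 - 15x^4 - 6x^2
matching coefficients of g against c_0 f + c_1 Df + … from the top degree down determines the c_i
solution: c_0 = 1, c_1 = 2

c_0 = 1, c_1 = 2


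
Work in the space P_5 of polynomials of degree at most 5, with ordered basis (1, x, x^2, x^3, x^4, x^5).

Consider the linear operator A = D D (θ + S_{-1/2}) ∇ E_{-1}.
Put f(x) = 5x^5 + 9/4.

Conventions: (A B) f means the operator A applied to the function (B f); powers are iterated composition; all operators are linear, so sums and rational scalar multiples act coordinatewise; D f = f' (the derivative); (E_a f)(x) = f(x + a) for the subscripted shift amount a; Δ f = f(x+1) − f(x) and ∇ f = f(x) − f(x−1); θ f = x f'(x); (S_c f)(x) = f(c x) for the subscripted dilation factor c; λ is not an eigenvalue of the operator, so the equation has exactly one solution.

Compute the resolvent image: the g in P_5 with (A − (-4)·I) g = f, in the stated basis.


write g with unknown coordinates in the stated basis and equate coefficients in (A − (-4)·I) g = f
solving from the highest basis element down gives g = (5/4)x^5 - (4875/64)x^2 + (5175/32)x - 783/8
check: A g = (4875/16)x^2 - (5175/8)x + 1575/4
so A g − (-4)·g = 5x^5 + 9/4 = f ✓

the result is g(x) = (5/4)x^5 - (4875/64)x^2 + (5175/32)x - 783/8
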